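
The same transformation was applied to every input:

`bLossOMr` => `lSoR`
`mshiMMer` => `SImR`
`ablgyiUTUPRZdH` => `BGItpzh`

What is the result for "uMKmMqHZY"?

Each output is the input with this applied: keep every other character starting from the second (positions 2nd, 4th, 6th, ...), then flip the case of every letter.
On "uMKmMqHZY": the first step gives "MmqZ", and the second then gives "mMQz".
(Check on "ablgyiUTUPRZdH": → "bgiTPZH" → "BGItpzh" ✓)

mMQz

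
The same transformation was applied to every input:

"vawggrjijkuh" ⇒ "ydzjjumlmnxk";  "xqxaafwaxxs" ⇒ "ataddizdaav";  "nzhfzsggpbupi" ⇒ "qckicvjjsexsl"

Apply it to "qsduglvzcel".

The pattern: shift every letter 3 places forward in the alphabet (wrapping around).
Applying that to "qsduglvzcel" gives "tvgxjoycfho".

tvgxjoycfho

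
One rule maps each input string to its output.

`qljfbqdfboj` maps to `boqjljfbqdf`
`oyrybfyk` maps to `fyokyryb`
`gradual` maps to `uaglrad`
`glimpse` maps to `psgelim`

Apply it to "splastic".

Rule — swap the first and last characters, then move the last 3 characters to the front (rotate right by 3).
For "splastic", step one produces "cplastis"; step two turns that into "tiscplas".
(Check on "oyrybfyk": → "kyrybfyo" → "fyokyryb" ✓)

tiscplas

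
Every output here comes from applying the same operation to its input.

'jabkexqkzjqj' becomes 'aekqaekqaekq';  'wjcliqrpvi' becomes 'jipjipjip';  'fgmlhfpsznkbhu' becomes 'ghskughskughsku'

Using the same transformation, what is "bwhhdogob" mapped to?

wdowdowdo

What's happening: keep one character in every 3, starting at position 2 (positions 2nd, 5th, 8th, ...), then write the whole string 3 times in a row.
"bwhhdogob" → "wdo" → "wdowdowdo".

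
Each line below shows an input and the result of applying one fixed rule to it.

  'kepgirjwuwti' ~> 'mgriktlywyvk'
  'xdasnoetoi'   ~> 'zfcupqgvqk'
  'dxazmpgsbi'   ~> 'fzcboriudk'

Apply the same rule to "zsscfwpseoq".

Looking at the pairs, the operation is to shift every letter 2 places forward in the alphabet (wrapping around).
Doing the same to "zsscfwpseoq": "buuehyrugqs".

buuehyrugqs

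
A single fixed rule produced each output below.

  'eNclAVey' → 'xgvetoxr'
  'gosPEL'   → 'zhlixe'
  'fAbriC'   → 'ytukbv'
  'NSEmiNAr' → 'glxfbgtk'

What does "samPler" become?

ltfiexk

Each output is the input with this applied: shift every letter 7 places backward in the alphabet (wrapping around), then convert every letter to lowercase.
Working it through for "samPler": intermediate "ltfIexk", final "ltfiexk".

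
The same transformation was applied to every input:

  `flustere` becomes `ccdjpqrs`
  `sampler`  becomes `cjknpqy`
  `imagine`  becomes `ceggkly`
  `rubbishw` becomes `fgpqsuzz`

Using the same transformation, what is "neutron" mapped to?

The pattern: shift every letter 2 places backward in the alphabet (wrapping around), then sort the characters into alphabetical order.
For "neutron" the result is "cllmprs".
(Check on "sampler": → "qyknjcp" → "cjknpqy" ✓)

cllmprs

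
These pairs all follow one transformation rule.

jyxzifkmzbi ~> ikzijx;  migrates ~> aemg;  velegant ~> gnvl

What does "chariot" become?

itca

Each output is the input with this applied: keep every other character starting from the first (positions 1st, 3rd, 5th, ...), then move the first 2 characters to the end (rotate left by 2).
"chariot" → "cait" → "itca".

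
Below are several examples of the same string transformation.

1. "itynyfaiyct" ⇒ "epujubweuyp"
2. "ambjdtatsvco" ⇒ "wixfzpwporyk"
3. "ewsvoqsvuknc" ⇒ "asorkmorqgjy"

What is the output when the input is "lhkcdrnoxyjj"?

hdgyznjktuff

What's happening: shift every letter 4 places backward in the alphabet (wrapping around).
So "lhkcdrnoxyjj" becomes "hdgyznjktuff".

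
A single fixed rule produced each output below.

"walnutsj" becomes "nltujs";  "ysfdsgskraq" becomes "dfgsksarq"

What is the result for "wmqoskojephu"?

oqksjopeuh

The transformation: delete the first 2 characters, then swap each adjacent pair of characters (1↔2, 3↔4, ...).
Applying both steps to "wmqoskojephu": "qoskojephu", then "oqksjopeuh".
(Check on "walnutsj": → "lnutsj" → "nltujs" ✓)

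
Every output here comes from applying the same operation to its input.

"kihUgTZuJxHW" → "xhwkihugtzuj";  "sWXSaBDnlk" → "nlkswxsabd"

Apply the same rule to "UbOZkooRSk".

Each output is the input with this applied: move the last 3 characters to the front (rotate right by 3), then convert every letter to lowercase.
"UbOZkooRSk" → "RSkUbOZkoo" → "rskubozkoo".

rskubozkoo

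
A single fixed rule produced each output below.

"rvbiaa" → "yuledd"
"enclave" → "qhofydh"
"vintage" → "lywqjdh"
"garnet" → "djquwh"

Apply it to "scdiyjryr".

Each output is the input with this applied: shift every letter 3 places forward in the alphabet (wrapping around), then swap each adjacent pair of characters (1↔2, 3↔4, ...).
Working it through for "scdiyjryr": intermediate "vfglbmubu", final "fvlgmbbuu".

fvlgmbbuu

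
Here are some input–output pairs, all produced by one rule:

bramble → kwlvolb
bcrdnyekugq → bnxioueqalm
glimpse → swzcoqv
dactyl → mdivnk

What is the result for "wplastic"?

What's happening: shift every letter 10 places forward in the alphabet (wrapping around), then move the first 2 characters to the end (rotate left by 2).
Applying both steps to "wplastic": "gzvkcdsm", then "vkcdsmgz".

vkcdsmgz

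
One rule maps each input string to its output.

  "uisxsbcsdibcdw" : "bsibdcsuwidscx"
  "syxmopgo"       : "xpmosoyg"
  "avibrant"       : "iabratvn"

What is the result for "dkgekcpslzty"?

elkscpdyktgz

In each case the input is transformed by: take characters alternately from the front and the back (1st, last, 2nd, 2nd-last, ...), then swap the front and back halves of the string.
On "dkgekcpslzty": the first step gives "dyktgzelkscp", and the second then gives "elkscpdyktgz".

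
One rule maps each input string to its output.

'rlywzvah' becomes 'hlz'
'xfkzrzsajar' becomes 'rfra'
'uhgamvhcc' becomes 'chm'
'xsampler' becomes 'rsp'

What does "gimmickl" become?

lii

Each output is the input with this applied: keep one character in every 3, starting at position 2 (positions 2nd, 5th, 8th, ...), then move the last character to the front.
For "gimmickl" the result is "lii".
(Check on "uhgamvhcc": → "hmc" → "chm" ✓)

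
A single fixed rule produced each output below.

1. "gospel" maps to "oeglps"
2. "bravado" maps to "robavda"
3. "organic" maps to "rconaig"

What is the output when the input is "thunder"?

hrtdneu

Looking at the pairs, the operation is to swap each adjacent pair of characters (1↔2, 3↔4, ...), then take characters alternately from the front and the back (1st, last, 2nd, 2nd-last, ...).
"thunder" → "htnuedr" → "hrtdneu".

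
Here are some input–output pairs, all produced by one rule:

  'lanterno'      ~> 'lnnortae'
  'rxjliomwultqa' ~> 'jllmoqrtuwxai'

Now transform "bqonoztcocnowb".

ccnnooooqtwzbb

Looking at the pairs, the operation is to sort the characters into alphabetical order, then move the first 2 characters to the end (rotate left by 2).
For "bqonoztcocnowb", step one produces "bbccnnooooqtwz"; step two turns that into "ccnnooooqtwzbb".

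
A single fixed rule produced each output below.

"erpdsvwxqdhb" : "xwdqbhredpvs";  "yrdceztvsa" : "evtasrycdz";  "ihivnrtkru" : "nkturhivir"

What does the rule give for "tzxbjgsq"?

gjqsztbx

The pattern: swap each adjacent pair of characters (1↔2, 3↔4, ...), then swap the front and back halves of the string.
On "tzxbjgsq": the first step gives "ztbxgjqs", and the second then gives "gjqsztbx".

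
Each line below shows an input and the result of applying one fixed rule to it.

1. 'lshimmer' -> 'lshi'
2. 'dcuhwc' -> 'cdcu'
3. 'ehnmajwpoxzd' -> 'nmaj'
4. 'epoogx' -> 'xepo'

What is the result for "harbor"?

rhar

What's happening: swap the front and back halves of the string, then keep only the last 4 characters.
"harbor" → "borhar" → "rhar".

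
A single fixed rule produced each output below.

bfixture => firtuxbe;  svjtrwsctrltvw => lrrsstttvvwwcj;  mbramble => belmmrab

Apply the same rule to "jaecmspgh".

eghjmpsac

The pattern: sort the characters into alphabetical order, then move the first 2 characters to the end (rotate left by 2).
Applying both steps to "jaecmspgh": "aceghjmps", then "eghjmpsac".
(Check on "bfixture": → "befirtux" → "firtuxbe" ✓)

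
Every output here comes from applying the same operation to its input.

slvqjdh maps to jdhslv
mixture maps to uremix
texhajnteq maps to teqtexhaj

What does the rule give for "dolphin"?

Rule — move the last 3 characters to the front (rotate right by 3), then delete the last character.
Starting from "dolphin": after the first operation, "hindolp"; after the second, "hindol".
(Check on "mixture": → "uremixt" → "uremix" ✓)

hindol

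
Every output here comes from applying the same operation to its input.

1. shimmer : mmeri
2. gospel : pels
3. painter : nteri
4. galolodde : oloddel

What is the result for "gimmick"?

mickm

In each case the input is transformed by: delete the first 2 characters, then move the first character to the end.
Starting from "gimmick": after the first operation, "mmick"; after the second, "mickm".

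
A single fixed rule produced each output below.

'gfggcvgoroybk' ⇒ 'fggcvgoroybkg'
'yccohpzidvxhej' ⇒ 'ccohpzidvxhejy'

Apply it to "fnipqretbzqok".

nipqretbzqokf

The rule is to move the first character to the end.
"fnipqretbzqok" → "nipqretbzqokf".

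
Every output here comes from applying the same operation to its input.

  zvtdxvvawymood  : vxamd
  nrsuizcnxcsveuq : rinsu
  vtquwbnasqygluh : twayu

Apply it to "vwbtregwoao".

What's happening: keep one character in every 3, starting at position 2 (positions 2nd, 5th, 8th, ...).
Doing the same to "vwbtregwoao": "wrwo".

wrwo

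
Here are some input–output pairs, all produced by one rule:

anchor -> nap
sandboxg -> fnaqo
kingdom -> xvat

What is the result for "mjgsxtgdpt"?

zwtfkgt

The rule is to delete the last 3 characters, then shift every letter 13 places forward in the alphabet (wrapping around) — i.e. ROT13.
Starting from "mjgsxtgdpt": after the first operation, "mjgsxtg"; after the second, "zwtfkgt".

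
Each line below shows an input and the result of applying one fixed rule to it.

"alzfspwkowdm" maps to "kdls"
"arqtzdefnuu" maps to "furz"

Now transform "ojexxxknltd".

The rule is to keep one character in every 3, starting at position 2 (positions 2nd, 5th, 8th, ...), then move the last 2 characters to the front (rotate right by 2).
"ojexxxknltd" → "jxnd" → "ndjx".

ndjx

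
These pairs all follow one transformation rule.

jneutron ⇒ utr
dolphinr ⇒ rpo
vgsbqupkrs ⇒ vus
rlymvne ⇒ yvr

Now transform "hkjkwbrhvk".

wvr

The transformation: sort the characters into reverse alphabetical order, then keep only the first 3 characters.
"hkjkwbrhvk" → "wvrkkkjhhb" → "wvr".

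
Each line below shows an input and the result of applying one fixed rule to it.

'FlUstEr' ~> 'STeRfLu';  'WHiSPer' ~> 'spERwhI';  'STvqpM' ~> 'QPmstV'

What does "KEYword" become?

WORDkey

The pattern: move the first 3 characters to the end (rotate left by 3), then flip the case of every letter.
On "KEYword": the first step gives "wordKEY", and the second then gives "WORDkey".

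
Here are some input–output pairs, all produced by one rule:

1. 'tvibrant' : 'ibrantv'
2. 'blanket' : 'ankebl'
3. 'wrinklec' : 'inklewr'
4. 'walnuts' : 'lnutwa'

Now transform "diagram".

Each output is the input with this applied: delete the last character, then move the first 2 characters to the end (rotate left by 2).
Doing the same to "diagram": "agradi".

agradi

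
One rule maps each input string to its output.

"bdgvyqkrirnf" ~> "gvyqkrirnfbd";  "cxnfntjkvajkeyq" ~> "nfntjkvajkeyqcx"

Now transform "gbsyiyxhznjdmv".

syiyxhznjdmvgb

The pattern: move the first 2 characters to the end (rotate left by 2).
Applying that to "gbsyiyxhznjdmv" gives "syiyxhznjdmvgb".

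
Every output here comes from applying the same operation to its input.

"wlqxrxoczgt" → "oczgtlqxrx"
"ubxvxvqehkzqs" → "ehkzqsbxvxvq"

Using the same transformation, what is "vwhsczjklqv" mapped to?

jklqvwhscz

The rule is to delete the first character, then swap the front and back halves of the string.
"vwhsczjklqv" → "whsczjklqv" → "jklqvwhscz".
(Check on "wlqxrxoczgt": → "lqxrxoczgt" → "oczgtlqxrx" ✓)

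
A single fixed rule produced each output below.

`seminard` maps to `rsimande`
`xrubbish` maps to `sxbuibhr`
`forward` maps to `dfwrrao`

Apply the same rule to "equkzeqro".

Looking at the pairs, the operation is to swap each adjacent pair of characters (1↔2, 3↔4, ...), then swap the first and last characters.
On "equkzeqro": the first step gives "qekuezrqo", and the second then gives "oekuezrqq".

oekuezrqq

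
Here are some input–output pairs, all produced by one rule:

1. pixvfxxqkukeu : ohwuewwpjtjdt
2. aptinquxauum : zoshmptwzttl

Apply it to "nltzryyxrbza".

mksyqxxwqayz

The pattern: shift every letter 1 place backward in the alphabet (wrapping around).
Doing the same to "nltzryyxrbza": "mksyqxxwqayz".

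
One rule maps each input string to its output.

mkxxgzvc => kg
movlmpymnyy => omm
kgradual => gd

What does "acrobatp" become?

cb

The pattern: move the last character to the front, then keep one character in every 3, starting at position 3 (positions 3rd, 6th, 9th, ...).
Working it through for "acrobatp": intermediate "pacrobat", final "cb".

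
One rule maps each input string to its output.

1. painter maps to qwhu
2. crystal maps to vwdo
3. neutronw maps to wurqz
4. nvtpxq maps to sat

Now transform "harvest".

The transformation: shift every letter 3 places forward in the alphabet (wrapping around), then delete the first 3 characters.
Doing the same to "harvest": "yhvw".

yhvw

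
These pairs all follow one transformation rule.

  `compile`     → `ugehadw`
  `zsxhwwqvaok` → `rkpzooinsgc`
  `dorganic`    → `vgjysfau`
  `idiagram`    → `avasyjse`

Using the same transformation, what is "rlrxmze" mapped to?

jdjperw

The transformation: shift every letter 8 places backward in the alphabet (wrapping around).
For "rlrxmze" the result is "jdjperw".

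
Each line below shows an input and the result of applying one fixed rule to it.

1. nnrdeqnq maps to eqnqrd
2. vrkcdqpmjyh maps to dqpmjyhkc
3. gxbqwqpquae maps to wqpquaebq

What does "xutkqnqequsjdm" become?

qnqequsjdmtk

What's happening: delete the first 2 characters, then move the first 2 characters to the end (rotate left by 2).
On "xutkqnqequsjdm": the first step gives "tkqnqequsjdm", and the second then gives "qnqequsjdmtk".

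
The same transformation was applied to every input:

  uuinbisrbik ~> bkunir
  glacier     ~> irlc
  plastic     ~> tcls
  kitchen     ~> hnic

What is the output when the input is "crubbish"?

ihrb

The transformation: move the last 3 characters to the front (rotate right by 3), then keep every other character starting from the first (positions 1st, 3rd, 5th, ...).
On "crubbish": the first step gives "ishcrubb", and the second then gives "ihrb".
(Check on "glacier": → "ierglac" → "irlc" ✓)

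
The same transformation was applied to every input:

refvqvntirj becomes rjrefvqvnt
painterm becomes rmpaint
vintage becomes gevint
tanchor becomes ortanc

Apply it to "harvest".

The transformation: move the last 3 characters to the front (rotate right by 3), then delete the first character.
Working it through for "harvest": intermediate "estharv", final "stharv".

stharv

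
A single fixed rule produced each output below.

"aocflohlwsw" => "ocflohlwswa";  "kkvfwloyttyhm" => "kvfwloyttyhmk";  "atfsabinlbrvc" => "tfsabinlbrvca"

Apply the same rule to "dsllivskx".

The pattern: move the first character to the end.
On "dsllivskx" that produces "sllivskxd".

sllivskxd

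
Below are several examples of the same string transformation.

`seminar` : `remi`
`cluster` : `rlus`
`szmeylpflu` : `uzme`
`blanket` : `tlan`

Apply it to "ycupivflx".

xcup

The transformation: swap the first and last characters, then keep only the first 4 characters.
For "ycupivflx", step one produces "xcupivfly"; step two turns that into "xcup".
(Check on "cluster": → "rlustec" → "rlus" ✓)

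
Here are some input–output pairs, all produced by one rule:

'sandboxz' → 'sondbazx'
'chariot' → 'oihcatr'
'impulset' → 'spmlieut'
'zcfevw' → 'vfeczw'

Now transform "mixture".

trmiexu

Rule — sort the characters into reverse alphabetical order, then move the first 2 characters to the end (rotate left by 2).
On "mixture": the first step gives "xutrmie", and the second then gives "trmiexu".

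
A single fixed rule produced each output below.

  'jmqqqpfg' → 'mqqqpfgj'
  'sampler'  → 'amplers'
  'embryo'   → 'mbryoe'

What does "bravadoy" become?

ravadoyb

Each output is the input with this applied: move the first character to the end.
So "bravadoy" becomes "ravadoyb".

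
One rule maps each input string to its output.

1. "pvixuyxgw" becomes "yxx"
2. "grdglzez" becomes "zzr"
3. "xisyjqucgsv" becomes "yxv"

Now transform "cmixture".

Each output is the input with this applied: sort the characters into reverse alphabetical order, then keep only the first 3 characters.
For "cmixture", step one produces "xutrmiec"; step two turns that into "xut".

xut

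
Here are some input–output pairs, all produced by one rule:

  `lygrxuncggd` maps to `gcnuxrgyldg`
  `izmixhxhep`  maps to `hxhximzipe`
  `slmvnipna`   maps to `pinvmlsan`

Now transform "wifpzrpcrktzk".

tkrcprzpfiwkz

The rule is to move the last 2 characters to the front (rotate right by 2), then reverse the string.
"wifpzrpcrktzk" → "zkwifpzrpcrkt" → "tkrcprzpfiwkz".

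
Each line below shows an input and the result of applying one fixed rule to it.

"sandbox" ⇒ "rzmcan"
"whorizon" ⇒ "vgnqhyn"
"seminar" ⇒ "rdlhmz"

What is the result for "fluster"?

Looking at the pairs, the operation is to shift every letter 1 place backward in the alphabet (wrapping around), then delete the last character.
Starting from "fluster": after the first operation, "ektrsdq"; after the second, "ektrsd".
(Check on "whorizon": → "vgnqhynm" → "vgnqhyn" ✓)

ektrsd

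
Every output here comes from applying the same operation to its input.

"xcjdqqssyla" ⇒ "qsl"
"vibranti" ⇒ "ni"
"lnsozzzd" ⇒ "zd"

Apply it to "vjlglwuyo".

wy

Each output is the input with this applied: keep every other character starting from the second (positions 2nd, 4th, 6th, ...), then delete the first 2 characters.
Working it through for "vjlglwuyo": intermediate "jgwy", final "wy".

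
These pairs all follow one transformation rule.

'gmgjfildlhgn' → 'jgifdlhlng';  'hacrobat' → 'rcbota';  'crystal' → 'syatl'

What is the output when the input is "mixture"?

txrue

In each case the input is transformed by: swap each adjacent pair of characters (1↔2, 3↔4, ...), then delete the first 2 characters.
Working it through for "mixture": intermediate "imtxrue", final "txrue".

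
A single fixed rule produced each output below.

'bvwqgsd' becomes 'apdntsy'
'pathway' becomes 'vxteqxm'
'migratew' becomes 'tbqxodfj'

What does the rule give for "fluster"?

obqpric

What's happening: shift every letter 3 places backward in the alphabet (wrapping around), then reverse the string.
For "fluster", step one produces "cirpqbo"; step two turns that into "obqpric".
(Check on "pathway": → "mxqetxv" → "vxteqxm" ✓)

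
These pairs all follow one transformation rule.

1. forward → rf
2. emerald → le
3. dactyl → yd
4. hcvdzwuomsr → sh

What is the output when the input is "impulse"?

The pattern: swap the first and last characters, then keep only the last 2 characters.
So "impulse" becomes "si".

si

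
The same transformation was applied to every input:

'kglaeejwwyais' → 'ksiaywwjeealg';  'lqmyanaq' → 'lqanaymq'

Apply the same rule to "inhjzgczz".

Looking at the pairs, the operation is to move the first character to the end, then reverse the string.
For "inhjzgczz", step one produces "nhjzgczzi"; step two turns that into "izzcgzjhn".

izzcgzjhn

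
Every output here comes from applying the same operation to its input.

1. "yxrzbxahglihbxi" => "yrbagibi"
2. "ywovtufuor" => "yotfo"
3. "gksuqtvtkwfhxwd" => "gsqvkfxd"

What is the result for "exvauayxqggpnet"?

evuyqgnt

What's happening: keep every other character starting from the first (positions 1st, 3rd, 5th, ...).
On "exvauayxqggpnet" that produces "evuyqgnt".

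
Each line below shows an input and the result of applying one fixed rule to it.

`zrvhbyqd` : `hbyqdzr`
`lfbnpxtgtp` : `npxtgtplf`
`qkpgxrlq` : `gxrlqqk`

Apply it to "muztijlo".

tijlomu

The transformation: move the first 2 characters to the end (rotate left by 2), then delete the first character.
Applying both steps to "muztijlo": "ztijlomu", then "tijlomu".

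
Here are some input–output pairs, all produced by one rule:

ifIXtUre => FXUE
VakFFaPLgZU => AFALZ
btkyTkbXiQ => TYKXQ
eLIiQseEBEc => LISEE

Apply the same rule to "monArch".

OAC

What's happening: keep every other character starting from the second (positions 2nd, 4th, 6th, ...), then convert every letter to uppercase.
Working it through for "monArch": intermediate "oAc", final "OAC".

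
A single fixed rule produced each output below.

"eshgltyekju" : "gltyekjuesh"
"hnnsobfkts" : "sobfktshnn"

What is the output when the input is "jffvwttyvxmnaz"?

Looking at the pairs, the operation is to move the first 3 characters to the end (rotate left by 3).
For "jffvwttyvxmnaz" the result is "vwttyvxmnazjff".

vwttyvxmnazjff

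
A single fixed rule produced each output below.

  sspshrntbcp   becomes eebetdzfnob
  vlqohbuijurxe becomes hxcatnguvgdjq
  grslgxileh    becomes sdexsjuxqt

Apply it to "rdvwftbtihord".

dphirfnfutadp

Looking at the pairs, the operation is to shift every letter 12 places forward in the alphabet (wrapping around).
Applying that to "rdvwftbtihord" gives "dphirfnfutadp".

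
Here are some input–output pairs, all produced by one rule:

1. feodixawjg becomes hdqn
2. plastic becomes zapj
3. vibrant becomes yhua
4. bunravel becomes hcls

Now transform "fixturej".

The transformation: shift every letter 7 places forward in the alphabet (wrapping around), then keep only the last 4 characters.
On "fixturej" that produces "bylq".

bylq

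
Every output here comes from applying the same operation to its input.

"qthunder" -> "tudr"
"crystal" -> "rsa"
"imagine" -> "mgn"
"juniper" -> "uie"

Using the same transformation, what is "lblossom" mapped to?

bosm

The pattern: keep every other character starting from the second (positions 2nd, 4th, 6th, ...).
On "lblossom" that produces "bosm".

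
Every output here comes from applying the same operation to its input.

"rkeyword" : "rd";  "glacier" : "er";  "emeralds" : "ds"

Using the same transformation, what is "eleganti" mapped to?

Looking at the pairs, the operation is to keep only the last 2 characters.
For "eleganti" the result is "ti".

ti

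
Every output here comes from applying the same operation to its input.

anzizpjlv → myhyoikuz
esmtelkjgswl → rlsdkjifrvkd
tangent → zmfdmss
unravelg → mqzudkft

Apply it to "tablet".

zakdss

Rule — move the first character to the end, then shift every letter 1 place backward in the alphabet (wrapping around).
For "tablet", step one produces "ablett"; step two turns that into "zakdss".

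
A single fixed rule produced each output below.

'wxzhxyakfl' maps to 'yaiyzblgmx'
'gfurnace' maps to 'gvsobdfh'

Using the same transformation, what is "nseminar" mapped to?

tfnjobso

Rule — move the first character to the end, then shift every letter 1 place forward in the alphabet (wrapping around).
Starting from "nseminar": after the first operation, "seminarn"; after the second, "tfnjobso".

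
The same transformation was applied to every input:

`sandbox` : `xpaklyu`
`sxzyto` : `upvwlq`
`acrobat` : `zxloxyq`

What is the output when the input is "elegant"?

ibdbkxq

Looking at the pairs, the operation is to swap each adjacent pair of characters (1↔2, 3↔4, ...), then shift every letter 3 places backward in the alphabet (wrapping around).
Starting from "elegant": after the first operation, "legenat"; after the second, "ibdbkxq".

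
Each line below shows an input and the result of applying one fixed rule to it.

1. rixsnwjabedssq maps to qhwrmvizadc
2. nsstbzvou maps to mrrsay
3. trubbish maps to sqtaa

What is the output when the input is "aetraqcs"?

zdsqz

The transformation: delete the last 3 characters, then shift every letter 1 place backward in the alphabet (wrapping around).
"aetraqcs" → "aetra" → "zdsqz".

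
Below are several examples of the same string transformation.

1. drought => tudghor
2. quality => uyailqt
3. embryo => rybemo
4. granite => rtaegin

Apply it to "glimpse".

Rule — sort the characters into alphabetical order, then move the last 2 characters to the front (rotate right by 2).
For "glimpse", step one produces "egilmps"; step two turns that into "psegilm".

psegilm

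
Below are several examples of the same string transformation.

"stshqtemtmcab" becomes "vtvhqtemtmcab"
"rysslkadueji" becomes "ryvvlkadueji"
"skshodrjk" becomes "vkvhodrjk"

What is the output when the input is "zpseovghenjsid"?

The rule is to replace every "s" with "v".
So "zpseovghenjsid" becomes "zpveovghenjvid".

zpveovghenjvid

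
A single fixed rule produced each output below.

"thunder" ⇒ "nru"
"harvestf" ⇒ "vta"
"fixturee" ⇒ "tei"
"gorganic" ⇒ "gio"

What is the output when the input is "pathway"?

hyt

The rule is to move the first 3 characters to the end (rotate left by 3), then keep one character in every 3, starting at position 1 (positions 1st, 4th, 7th, ...).
"pathway" → "hwaypat" → "hyt".
(Check on "harvestf": → "vestfhar" → "vta" ✓)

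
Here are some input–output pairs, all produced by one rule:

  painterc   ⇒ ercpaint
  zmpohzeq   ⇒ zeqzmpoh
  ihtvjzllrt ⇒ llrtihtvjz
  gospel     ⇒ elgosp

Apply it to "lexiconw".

onwlexic

Rule — move the first character to the end, then swap the front and back halves of the string.
On "lexiconw": the first step gives "exiconwl", and the second then gives "onwlexic".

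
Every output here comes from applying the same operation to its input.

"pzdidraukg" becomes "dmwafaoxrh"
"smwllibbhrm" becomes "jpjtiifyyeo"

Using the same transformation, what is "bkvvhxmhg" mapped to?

dyhsseuje

What's happening: shift every letter 3 places backward in the alphabet (wrapping around), then move the last character to the front.
"bkvvhxmhg" → "yhsseujed" → "dyhsseuje".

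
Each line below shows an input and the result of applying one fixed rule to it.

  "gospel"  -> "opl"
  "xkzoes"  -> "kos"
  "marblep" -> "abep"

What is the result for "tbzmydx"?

bmdx

What's happening: swap each adjacent pair of characters (1↔2, 3↔4, ...), then keep every other character starting from the first (positions 1st, 3rd, 5th, ...).
Working it through for "tbzmydx": intermediate "btmzdyx", final "bmdx".
(Check on "gospel": → "ogpsle" → "opl" ✓)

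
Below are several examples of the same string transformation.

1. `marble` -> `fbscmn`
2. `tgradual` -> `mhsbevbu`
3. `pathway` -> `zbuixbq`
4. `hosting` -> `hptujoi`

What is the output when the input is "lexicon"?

ofyjdpm

In each case the input is transformed by: swap the first and last characters, then shift every letter 1 place forward in the alphabet (wrapping around).
For "lexicon", step one produces "nexicol"; step two turns that into "ofyjdpm".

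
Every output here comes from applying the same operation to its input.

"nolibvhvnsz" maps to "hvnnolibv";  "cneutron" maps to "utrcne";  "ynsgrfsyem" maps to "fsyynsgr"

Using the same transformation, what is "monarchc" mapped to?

arcmon

What's happening: delete the last 2 characters, then move the last 3 characters to the front (rotate right by 3).
Working it through for "monarchc": intermediate "monarc", final "arcmon".
(Check on "ynsgrfsyem": → "ynsgrfsy" → "fsyynsgr" ✓)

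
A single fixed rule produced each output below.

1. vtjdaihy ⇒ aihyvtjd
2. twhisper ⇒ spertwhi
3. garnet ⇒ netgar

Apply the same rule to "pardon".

Looking at the pairs, the operation is to swap the front and back halves of the string.
For "pardon" the result is "donpar".

donpar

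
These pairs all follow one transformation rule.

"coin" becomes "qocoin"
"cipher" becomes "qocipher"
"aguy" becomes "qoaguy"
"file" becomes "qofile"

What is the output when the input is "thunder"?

Each output is the input with this applied: prepend "qo".
Doing the same to "thunder": "qothunder".

qothunder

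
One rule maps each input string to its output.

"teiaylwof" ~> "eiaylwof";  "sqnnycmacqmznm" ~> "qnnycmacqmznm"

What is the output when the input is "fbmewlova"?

The pattern: delete the first character.
On "fbmewlova" that produces "bmewlova".

bmewlova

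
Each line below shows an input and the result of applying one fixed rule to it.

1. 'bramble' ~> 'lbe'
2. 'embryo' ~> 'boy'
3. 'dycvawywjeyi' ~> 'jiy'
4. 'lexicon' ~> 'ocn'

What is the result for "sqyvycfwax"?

The pattern: swap each adjacent pair of characters (1↔2, 3↔4, ...), then keep only the last 3 characters.
Working it through for "sqyvycfwax": intermediate "qsvycywfxa", final "fxa".

fxa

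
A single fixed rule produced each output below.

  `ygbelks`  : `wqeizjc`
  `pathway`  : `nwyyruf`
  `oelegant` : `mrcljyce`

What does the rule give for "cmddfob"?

In each case the input is transformed by: shift every letter 2 places backward in the alphabet (wrapping around), then take characters alternately from the front and the back (1st, last, 2nd, 2nd-last, ...).
Working it through for "cmddfob": intermediate "akbbdmz", final "azkmbdb".

azkmbdb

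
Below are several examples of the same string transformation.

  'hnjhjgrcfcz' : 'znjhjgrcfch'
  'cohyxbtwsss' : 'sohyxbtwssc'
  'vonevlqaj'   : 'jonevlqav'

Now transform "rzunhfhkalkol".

The transformation: swap the first and last characters.
On "rzunhfhkalkol" that produces "lzunhfhkalkor".

lzunhfhkalkor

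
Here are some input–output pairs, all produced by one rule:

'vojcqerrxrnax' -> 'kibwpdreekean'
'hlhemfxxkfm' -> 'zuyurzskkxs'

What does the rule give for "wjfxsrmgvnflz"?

mjwskfeztiasy

Looking at the pairs, the operation is to move the last character to the front, then shift every letter 13 places forward in the alphabet (wrapping around) — i.e. ROT13.
Starting from "wjfxsrmgvnflz": after the first operation, "zwjfxsrmgvnfl"; after the second, "mjwskfeztiasy".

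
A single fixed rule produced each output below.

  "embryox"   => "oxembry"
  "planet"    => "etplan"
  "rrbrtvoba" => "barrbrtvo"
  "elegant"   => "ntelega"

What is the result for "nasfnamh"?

mhnasfna

In each case the input is transformed by: move the last 2 characters to the front (rotate right by 2).
For "nasfnamh" the result is "mhnasfna".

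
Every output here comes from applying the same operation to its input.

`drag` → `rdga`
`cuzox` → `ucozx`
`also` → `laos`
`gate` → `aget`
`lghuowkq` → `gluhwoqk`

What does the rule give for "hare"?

The pattern: swap each adjacent pair of characters (1↔2, 3↔4, ...).
Doing the same to "hare": "aher".

aher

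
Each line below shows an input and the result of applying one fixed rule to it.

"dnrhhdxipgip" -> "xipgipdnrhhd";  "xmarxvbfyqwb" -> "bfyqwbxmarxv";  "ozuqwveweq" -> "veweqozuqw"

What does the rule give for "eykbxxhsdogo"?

The rule is to swap the front and back halves of the string.
On "eykbxxhsdogo" that produces "hsdogoeykbxx".

hsdogoeykbxx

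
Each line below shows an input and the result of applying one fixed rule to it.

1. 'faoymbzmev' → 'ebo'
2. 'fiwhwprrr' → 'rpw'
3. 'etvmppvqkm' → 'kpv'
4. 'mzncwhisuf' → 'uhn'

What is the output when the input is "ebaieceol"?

Rule — keep one character in every 3, starting at position 3 (positions 3rd, 6th, 9th, ...), then reverse the string.
On "ebaieceol": the first step gives "acl", and the second then gives "lca".

lca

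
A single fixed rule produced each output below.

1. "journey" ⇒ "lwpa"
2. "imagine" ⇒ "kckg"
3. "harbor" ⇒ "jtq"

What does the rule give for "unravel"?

The transformation: shift every letter 2 places forward in the alphabet (wrapping around), then keep every other character starting from the first (positions 1st, 3rd, 5th, ...).
Starting from "unravel": after the first operation, "wptcxgn"; after the second, "wtxn".

wtxn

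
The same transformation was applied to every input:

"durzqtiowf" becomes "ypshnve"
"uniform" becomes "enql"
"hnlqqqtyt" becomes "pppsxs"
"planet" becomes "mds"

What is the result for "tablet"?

In each case the input is transformed by: shift every letter 1 place backward in the alphabet (wrapping around), then delete the first 3 characters.
"tablet" → "szakds" → "kds".

kds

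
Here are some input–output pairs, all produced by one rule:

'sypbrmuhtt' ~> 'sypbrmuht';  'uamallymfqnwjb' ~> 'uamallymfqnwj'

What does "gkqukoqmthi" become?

gkqukoqmth

Rule — delete the last character.
Applying that to "gkqukoqmthi" gives "gkqukoqmth".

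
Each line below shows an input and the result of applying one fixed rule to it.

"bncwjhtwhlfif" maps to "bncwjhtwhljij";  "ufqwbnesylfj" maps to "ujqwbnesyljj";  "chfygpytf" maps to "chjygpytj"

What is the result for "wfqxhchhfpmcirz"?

The transformation: replace every "f" with "j".
Doing the same to "wfqxhchhfpmcirz": "wjqxhchhjpmcirz".

wjqxhchhjpmcirz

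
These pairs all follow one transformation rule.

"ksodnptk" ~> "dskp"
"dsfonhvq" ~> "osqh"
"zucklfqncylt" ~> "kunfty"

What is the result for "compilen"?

ponl

Rule — keep every other character starting from the second (positions 2nd, 4th, 6th, ...), then swap each adjacent pair of characters (1↔2, 3↔4, ...).
Applying both steps to "compilen": "opln", then "ponl".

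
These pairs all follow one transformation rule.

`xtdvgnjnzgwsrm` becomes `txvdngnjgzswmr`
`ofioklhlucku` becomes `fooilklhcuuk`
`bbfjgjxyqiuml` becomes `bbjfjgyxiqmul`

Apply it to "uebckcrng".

The transformation: swap each adjacent pair of characters (1↔2, 3↔4, ...).
Applying that to "uebckcrng" gives "eucbcknrg".

eucbcknrg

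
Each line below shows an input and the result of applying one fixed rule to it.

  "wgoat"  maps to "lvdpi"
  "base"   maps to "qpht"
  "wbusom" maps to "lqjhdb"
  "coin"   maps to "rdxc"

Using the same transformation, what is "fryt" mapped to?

ugni

In each case the input is transformed by: shift every letter 11 places backward in the alphabet (wrapping around).
Doing the same to "fryt": "ugni".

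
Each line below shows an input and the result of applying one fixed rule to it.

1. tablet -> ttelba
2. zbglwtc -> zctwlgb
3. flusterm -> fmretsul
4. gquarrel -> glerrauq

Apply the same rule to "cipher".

crehpi

Looking at the pairs, the operation is to reverse the string, then move the last character to the front.
Starting from "cipher": after the first operation, "rehpic"; after the second, "crehpi".
(Check on "tablet": → "telbat" → "ttelba" ✓)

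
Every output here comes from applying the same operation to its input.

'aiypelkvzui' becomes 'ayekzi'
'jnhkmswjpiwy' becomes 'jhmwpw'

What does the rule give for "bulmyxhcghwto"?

blyhgwo

What's happening: keep every other character starting from the first (positions 1st, 3rd, 5th, ...).
For "bulmyxhcghwto" the result is "blyhgwo".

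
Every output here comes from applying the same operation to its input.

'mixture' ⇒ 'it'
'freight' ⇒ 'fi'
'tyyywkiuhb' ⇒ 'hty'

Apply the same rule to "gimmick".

Rule — sort the characters into alphabetical order, then keep one character in every 3, starting at position 2 (positions 2nd, 5th, 8th, ...).
On "gimmick": the first step gives "cgiikmm", and the second then gives "gk".

gk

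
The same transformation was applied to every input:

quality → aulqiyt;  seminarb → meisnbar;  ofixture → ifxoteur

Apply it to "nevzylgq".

veznyqlg

The pattern: move the first 2 characters to the end (rotate left by 2), then take characters alternately from the front and the back (1st, last, 2nd, 2nd-last, ...).
Applying both steps to "nevzylgq": "vzylgqne", then "veznyqlg".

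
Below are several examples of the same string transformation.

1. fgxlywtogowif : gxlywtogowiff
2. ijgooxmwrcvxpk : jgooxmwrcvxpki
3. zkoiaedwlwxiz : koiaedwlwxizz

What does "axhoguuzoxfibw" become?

The rule is to move the first character to the end.
On "axhoguuzoxfibw" that produces "xhoguuzoxfibwa".

xhoguuzoxfibwa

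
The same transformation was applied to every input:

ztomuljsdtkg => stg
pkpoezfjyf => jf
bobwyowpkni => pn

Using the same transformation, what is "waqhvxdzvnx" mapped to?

zn

What's happening: keep every other character starting from the second (positions 2nd, 4th, 6th, ...), then delete the first 3 characters.
"waqhvxdzvnx" → "ahxzn" → "zn".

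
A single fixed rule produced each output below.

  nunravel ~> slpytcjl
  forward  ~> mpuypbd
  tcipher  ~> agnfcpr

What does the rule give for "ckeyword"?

icwumpba

The transformation: shift every letter 2 places backward in the alphabet (wrapping around), then move the first character to the end.
On "ckeyword": the first step gives "aicwumpb", and the second then gives "icwumpba".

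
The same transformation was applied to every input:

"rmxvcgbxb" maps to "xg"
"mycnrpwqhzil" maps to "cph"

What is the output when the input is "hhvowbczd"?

vb

Looking at the pairs, the operation is to delete the last 2 characters, then keep one character in every 3, starting at position 3 (positions 3rd, 6th, 9th, ...).
Starting from "hhvowbczd": after the first operation, "hhvowbc"; after the second, "vb".
(Check on "rmxvcgbxb": → "rmxvcgb" → "xg" ✓)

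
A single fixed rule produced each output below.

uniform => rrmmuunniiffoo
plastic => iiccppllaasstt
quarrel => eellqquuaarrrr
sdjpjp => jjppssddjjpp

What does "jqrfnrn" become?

The rule is to move the last 2 characters to the front (rotate right by 2), then double every character.
Working it through for "jqrfnrn": intermediate "rnjqrfn", final "rrnnjjqqrrffnn".

rrnnjjqqrrffnn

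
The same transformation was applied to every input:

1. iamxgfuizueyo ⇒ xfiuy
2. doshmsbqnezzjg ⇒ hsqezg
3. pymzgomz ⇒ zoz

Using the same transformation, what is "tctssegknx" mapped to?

The transformation: delete the first 3 characters, then keep every other character starting from the first (positions 1st, 3rd, 5th, ...).
"tctssegknx" → "ssegknx" → "sekx".

sekx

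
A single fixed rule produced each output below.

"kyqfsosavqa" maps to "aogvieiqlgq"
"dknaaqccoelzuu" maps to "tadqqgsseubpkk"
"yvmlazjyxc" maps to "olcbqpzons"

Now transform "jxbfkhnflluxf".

znrvaxdvbbknv

The pattern: shift every letter 10 places backward in the alphabet (wrapping around).
Doing the same to "jxbfkhnflluxf": "znrvaxdvbbknv".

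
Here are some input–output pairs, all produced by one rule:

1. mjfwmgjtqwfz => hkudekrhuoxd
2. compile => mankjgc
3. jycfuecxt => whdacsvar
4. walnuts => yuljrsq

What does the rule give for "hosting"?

Each output is the input with this applied: shift every letter 2 places backward in the alphabet (wrapping around), then swap each adjacent pair of characters (1↔2, 3↔4, ...).
For "hosting", step one produces "fmqrgle"; step two turns that into "mfrqlge".

mfrqlge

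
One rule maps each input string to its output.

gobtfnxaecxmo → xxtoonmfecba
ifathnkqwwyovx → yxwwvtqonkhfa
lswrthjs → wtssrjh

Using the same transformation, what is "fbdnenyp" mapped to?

ypnnedb

The pattern: delete the first character, then sort the characters into reverse alphabetical order.
For "fbdnenyp" the result is "ypnnedb".
(Check on "lswrthjs": → "swrthjs" → "wtssrjh" ✓)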